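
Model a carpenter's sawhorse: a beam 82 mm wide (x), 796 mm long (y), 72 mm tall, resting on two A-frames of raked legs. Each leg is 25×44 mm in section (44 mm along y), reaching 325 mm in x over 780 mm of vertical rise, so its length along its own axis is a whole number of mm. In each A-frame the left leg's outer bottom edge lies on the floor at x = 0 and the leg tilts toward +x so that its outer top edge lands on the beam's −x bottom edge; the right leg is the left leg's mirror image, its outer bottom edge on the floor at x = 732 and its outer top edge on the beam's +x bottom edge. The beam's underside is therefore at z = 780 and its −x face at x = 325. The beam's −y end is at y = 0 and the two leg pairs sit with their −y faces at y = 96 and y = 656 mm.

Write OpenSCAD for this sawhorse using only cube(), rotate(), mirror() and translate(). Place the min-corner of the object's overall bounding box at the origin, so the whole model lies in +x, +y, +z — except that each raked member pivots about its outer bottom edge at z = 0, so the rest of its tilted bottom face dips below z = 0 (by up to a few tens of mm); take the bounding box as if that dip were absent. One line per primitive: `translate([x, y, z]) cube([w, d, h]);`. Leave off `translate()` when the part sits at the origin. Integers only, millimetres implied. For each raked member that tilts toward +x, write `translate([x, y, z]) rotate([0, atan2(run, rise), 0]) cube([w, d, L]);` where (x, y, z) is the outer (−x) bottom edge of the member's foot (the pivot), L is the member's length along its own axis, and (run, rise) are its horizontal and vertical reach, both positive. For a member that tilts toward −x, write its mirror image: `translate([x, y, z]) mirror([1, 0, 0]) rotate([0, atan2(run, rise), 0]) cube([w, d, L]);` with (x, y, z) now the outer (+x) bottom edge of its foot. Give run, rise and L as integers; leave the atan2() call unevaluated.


translate([325, 0, 780]) cube([82, 796, 72]);
translate([0, 96, 0]) rotate([0, atan2(325, 780), 0]) cube([25, 44, 845]);
translate([732, 96, 0]) mirror([1, 0, 0]) rotate([0, atan2(325, 780), 0]) cube([25, 44, 845]);
translate([0, 656, 0]) rotate([0, atan2(325, 780), 0]) cube([25, 44, 845]);
translate([732, 656, 0]) mirror([1, 0, 0]) rotate([0, atan2(325, 780), 0]) cube([25, 44, 845]);


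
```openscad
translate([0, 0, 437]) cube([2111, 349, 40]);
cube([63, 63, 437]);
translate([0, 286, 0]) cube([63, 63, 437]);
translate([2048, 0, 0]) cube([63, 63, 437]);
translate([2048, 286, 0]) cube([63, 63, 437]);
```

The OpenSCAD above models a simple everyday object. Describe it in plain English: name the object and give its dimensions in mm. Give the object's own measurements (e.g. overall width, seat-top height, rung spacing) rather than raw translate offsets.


A long wooden bench with a 2111 mm (x) × 349 mm (y) seat, 40 mm thick, its top surface 477 mm above the floor. Four 63 mm square legs at the seat corners, flush with the edges, run from z = 0 to the seat underside.


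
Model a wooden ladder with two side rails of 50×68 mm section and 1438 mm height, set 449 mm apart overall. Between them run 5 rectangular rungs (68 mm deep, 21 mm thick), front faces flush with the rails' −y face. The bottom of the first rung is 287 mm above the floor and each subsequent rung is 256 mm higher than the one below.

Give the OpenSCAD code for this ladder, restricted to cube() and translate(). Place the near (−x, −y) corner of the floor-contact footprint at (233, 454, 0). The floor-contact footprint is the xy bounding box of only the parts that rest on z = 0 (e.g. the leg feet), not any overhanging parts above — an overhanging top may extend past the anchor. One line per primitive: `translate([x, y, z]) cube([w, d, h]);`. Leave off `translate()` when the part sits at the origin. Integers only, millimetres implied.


translate([233, 454, 0]) cube([50, 68, 1438]);
translate([632, 454, 0]) cube([50, 68, 1438]);
translate([283, 454, 287]) cube([349, 68, 21]);
translate([283, 454, 543]) cube([349, 68, 21]);
translate([283, 454, 799]) cube([349, 68, 21]);
translate([283, 454, 1055]) cube([349, 68, 21]);
translate([283, 454, 1311]) cube([349, 68, 21]);


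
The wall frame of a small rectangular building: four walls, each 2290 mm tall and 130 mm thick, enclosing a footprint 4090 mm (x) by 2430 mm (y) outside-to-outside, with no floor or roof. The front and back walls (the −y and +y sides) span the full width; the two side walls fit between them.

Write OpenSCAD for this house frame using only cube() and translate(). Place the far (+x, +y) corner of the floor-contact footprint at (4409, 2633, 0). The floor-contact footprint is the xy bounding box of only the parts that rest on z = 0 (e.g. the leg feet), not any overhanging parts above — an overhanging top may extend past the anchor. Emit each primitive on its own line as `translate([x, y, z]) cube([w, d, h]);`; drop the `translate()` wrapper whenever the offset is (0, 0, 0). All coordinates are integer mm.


translate([319, 203, 0]) cube([4090, 130, 2290]);
translate([319, 2503, 0]) cube([4090, 130, 2290]);
translate([319, 333, 0]) cube([130, 2170, 2290]);
translate([4279, 333, 0]) cube([130, 2170, 2290]);


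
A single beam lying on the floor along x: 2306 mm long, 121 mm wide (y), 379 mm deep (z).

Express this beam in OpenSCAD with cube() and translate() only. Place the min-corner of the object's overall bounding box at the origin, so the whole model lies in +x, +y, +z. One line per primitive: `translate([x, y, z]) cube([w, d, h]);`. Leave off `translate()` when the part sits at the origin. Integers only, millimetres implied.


cube([2306, 121, 379]);


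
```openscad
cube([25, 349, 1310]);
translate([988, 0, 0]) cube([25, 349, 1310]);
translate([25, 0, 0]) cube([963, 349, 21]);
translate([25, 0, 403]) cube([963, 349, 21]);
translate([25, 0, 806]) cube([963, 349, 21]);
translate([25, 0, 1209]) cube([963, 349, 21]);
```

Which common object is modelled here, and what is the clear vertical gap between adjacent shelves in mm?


A bookshelf. The clear shelf gap is 382 mm.

Two tall side panels with 4 horizontal boards between them — a bookshelf. The first two shelf undersides are at z = 0 and z = 403; with shelf thickness 21, the clear gap is 403 − 0 − 21 = 382 mm.


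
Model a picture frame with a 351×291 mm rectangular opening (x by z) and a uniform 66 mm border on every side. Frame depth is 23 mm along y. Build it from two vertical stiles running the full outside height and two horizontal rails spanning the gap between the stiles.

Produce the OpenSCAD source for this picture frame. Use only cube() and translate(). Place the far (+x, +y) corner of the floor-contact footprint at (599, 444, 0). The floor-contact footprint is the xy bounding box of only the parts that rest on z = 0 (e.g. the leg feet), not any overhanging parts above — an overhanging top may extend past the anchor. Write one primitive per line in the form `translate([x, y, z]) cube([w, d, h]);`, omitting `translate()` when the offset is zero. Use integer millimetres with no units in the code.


translate([116, 421, 0]) cube([66, 23, 423]);
translate([533, 421, 0]) cube([66, 23, 423]);
translate([182, 421, 0]) cube([351, 23, 66]);
translate([182, 421, 357]) cube([351, 23, 66]);


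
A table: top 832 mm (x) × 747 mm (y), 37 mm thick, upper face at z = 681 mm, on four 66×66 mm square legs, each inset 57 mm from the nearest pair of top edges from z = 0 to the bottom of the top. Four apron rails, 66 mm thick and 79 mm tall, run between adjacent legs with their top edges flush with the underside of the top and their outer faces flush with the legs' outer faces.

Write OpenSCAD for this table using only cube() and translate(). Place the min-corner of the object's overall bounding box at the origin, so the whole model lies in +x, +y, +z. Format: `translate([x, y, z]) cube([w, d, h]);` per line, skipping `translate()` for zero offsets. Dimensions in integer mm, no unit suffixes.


// leg_h = 681 - 37 = 644
// apron z = 644 - 79 = 565
translate([0, 0, 644]) cube([832, 747, 37]);
translate([57, 57, 0]) cube([66, 66, 644]);
translate([709, 57, 0]) cube([66, 66, 644]);
translate([57, 624, 0]) cube([66, 66, 644]);
translate([709, 624, 0]) cube([66, 66, 644]);
translate([123, 57, 565]) cube([586, 66, 79]);
translate([123, 624, 565]) cube([586, 66, 79]);
translate([57, 123, 565]) cube([66, 501, 79]);
translate([709, 123, 565]) cube([66, 501, 79]);


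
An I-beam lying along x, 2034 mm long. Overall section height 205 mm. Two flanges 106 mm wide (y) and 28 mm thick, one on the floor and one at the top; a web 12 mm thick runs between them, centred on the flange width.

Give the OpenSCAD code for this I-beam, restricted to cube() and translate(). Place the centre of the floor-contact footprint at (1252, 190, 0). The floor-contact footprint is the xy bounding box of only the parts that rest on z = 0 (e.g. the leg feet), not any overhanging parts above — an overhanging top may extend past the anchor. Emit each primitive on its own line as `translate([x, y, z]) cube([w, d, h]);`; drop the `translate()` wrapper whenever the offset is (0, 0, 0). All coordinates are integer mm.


translate([235, 137, 0]) cube([2034, 106, 28]);
translate([235, 184, 28]) cube([2034, 12, 149]);
translate([235, 137, 177]) cube([2034, 106, 28]);


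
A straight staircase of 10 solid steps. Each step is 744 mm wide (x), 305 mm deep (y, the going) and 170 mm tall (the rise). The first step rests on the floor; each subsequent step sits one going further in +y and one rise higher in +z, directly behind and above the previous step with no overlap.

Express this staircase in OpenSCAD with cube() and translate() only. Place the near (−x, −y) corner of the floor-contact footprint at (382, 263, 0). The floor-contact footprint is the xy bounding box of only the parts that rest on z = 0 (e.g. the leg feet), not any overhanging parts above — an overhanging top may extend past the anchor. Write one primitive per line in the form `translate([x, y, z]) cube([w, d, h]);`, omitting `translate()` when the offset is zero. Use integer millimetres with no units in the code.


translate([382, 263, 0]) cube([744, 305, 170]);
translate([382, 568, 170]) cube([744, 305, 170]);
translate([382, 873, 340]) cube([744, 305, 170]);
translate([382, 1178, 510]) cube([744, 305, 170]);
translate([382, 1483, 680]) cube([744, 305, 170]);
translate([382, 1788, 850]) cube([744, 305, 170]);
translate([382, 2093, 1020]) cube([744, 305, 170]);
translate([382, 2398, 1190]) cube([744, 305, 170]);
translate([382, 2703, 1360]) cube([744, 305, 170]);
translate([382, 3008, 1530]) cube([744, 305, 170]);


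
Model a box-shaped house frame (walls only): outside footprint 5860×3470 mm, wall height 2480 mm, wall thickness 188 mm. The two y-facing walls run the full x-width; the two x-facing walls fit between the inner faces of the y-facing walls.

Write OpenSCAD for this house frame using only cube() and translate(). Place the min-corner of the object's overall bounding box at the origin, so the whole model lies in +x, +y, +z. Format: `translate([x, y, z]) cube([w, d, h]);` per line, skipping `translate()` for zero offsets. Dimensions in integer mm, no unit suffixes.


cube([5860, 188, 2480]);
translate([0, 3282, 0]) cube([5860, 188, 2480]);
translate([0, 188, 0]) cube([188, 3094, 2480]);
translate([5672, 188, 0]) cube([188, 3094, 2480]);


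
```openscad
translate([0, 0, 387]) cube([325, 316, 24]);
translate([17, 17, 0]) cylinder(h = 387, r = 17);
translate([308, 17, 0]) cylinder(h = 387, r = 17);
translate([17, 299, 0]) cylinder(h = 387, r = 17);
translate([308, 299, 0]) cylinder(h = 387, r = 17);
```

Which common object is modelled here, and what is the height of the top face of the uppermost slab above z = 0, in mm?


A stool. The seat height is 411 mm.

A 325×316×24 slab at z = 387 on four corner cylinders — a stool. The seat top is 387 + 24 = 411 mm.


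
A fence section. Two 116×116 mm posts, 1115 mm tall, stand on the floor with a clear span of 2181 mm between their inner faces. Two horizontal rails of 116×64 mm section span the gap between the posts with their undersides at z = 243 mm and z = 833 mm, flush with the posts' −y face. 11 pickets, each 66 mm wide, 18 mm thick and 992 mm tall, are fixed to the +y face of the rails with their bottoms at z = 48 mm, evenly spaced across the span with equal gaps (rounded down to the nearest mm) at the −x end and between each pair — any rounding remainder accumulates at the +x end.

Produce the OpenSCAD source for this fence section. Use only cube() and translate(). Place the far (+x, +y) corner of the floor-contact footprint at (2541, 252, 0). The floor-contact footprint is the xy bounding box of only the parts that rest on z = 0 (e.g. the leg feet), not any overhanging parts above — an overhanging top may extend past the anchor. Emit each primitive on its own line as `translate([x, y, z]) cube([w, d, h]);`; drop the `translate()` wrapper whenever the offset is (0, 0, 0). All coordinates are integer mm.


translate([128, 136, 0]) cube([116, 116, 1115]);
translate([2425, 136, 0]) cube([116, 116, 1115]);
translate([244, 136, 243]) cube([2181, 116, 64]);
translate([244, 136, 833]) cube([2181, 116, 64]);
translate([365, 252, 48]) cube([66, 18, 992]);
translate([552, 252, 48]) cube([66, 18, 992]);
translate([739, 252, 48]) cube([66, 18, 992]);
translate([926, 252, 48]) cube([66, 18, 992]);
translate([1113, 252, 48]) cube([66, 18, 992]);
translate([1300, 252, 48]) cube([66, 18, 992]);
translate([1487, 252, 48]) cube([66, 18, 992]);
translate([1674, 252, 48]) cube([66, 18, 992]);
translate([1861, 252, 48]) cube([66, 18, 992]);
translate([2048, 252, 48]) cube([66, 18, 992]);
translate([2235, 252, 48]) cube([66, 18, 992]);


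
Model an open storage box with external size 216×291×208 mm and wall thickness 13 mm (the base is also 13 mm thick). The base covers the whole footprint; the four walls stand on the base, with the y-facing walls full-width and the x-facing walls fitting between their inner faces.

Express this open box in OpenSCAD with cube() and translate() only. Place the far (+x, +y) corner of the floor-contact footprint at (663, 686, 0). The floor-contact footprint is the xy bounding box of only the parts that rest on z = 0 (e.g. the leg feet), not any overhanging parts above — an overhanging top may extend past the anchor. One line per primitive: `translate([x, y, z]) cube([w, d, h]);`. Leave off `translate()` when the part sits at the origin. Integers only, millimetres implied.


translate([447, 395, 0]) cube([216, 291, 13]);
translate([447, 395, 13]) cube([216, 13, 195]);
translate([447, 673, 13]) cube([216, 13, 195]);
translate([447, 408, 13]) cube([13, 265, 195]);
translate([650, 408, 13]) cube([13, 265, 195]);


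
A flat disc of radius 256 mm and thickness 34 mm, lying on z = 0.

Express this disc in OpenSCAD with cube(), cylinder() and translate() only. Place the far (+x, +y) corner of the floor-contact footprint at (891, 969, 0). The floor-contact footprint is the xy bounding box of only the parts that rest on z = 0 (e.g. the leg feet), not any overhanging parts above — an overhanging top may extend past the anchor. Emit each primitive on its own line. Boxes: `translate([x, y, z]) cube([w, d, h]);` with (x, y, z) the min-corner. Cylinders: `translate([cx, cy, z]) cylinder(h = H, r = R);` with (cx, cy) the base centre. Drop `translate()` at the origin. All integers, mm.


translate([635, 713, 0]) cylinder(h = 34, r = 256);


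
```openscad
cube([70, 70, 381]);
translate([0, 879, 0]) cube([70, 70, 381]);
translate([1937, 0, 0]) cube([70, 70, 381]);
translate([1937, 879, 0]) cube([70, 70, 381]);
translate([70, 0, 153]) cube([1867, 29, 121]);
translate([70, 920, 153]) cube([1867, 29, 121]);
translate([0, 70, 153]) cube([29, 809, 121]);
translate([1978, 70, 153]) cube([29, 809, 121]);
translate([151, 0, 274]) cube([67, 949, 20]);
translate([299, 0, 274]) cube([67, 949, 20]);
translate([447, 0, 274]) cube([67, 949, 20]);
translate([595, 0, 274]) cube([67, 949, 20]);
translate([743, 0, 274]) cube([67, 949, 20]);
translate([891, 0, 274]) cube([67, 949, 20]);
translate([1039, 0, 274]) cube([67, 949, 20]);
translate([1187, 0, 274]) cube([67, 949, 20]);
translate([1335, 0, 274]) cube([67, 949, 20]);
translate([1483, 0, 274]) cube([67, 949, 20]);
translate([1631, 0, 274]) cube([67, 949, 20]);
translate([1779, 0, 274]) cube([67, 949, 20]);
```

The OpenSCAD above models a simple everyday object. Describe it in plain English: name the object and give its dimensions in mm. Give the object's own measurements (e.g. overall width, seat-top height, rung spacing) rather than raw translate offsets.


A bed frame 2007 mm long (x) by 949 mm wide (y). Four 70×70 mm corner posts, 381 mm tall, at the corners of the footprint. Four rails of 29 mm thickness and 121 mm height run between adjacent posts with their undersides at z = 153 mm, their outer faces flush with the outside of the frame (the two x-running rails run between the posts' inner faces; the two y-running rails run between the posts' inner faces). 12 slats, each 67 mm wide (x) and 20 mm thick, lie across the top of the two x-running rails, running the full 949 mm width of the frame in y; along x they sit between the end posts with a 81 mm gap after the −x posts and between neighbouring slats, leaving 91 mm before the +x posts.


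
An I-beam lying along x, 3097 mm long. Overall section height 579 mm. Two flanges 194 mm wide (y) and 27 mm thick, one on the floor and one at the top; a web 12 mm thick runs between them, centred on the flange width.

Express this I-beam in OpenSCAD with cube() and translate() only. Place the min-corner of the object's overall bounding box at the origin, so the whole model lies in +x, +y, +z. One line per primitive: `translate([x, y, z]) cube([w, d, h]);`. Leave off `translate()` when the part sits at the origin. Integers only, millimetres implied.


cube([3097, 194, 27]);
translate([0, 91, 27]) cube([3097, 12, 525]);
translate([0, 0, 552]) cube([3097, 194, 27]);


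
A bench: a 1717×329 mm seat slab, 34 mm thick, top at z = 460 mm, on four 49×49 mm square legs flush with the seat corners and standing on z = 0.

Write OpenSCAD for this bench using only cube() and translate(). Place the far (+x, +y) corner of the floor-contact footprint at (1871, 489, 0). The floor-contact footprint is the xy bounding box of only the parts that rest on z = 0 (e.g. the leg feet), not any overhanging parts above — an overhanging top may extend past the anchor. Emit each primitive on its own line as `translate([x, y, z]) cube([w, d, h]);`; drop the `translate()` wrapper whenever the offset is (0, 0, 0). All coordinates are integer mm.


translate([154, 160, 426]) cube([1717, 329, 34]);
translate([154, 160, 0]) cube([49, 49, 426]);
translate([154, 440, 0]) cube([49, 49, 426]);
translate([1822, 160, 0]) cube([49, 49, 426]);
translate([1822, 440, 0]) cube([49, 49, 426]);


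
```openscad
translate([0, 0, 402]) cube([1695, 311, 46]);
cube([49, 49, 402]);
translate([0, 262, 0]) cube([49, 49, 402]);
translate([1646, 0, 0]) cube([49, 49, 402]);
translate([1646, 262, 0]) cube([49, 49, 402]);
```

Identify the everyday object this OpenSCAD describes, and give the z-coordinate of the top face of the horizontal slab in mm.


A bench. The seat-top height is 448 mm.

A long slab on four corner posts — a bench. The slab sits at z = 402 with thickness 46, so the top is 402 + 46 = 448 mm.


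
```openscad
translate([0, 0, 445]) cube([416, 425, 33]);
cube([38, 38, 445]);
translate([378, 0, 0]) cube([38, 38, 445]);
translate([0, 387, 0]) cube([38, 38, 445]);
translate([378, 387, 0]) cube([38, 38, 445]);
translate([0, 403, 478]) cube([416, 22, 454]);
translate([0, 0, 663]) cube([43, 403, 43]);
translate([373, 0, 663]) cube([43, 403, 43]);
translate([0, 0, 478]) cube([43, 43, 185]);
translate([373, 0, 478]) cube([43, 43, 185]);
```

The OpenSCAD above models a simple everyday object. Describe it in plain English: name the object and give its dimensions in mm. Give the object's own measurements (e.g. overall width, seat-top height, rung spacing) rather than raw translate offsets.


A chair. The seat is a 416×425×33 mm slab with its top at z = 478 mm, on four 38×38 mm corner legs (flush with the seat edges, standing on z = 0). A flat backrest 22 mm thick, 454 mm tall, spans the full seat width and rises from the seat top along its +y edge, rear face flush with the rear of the seat. Two armrests of 43×43 mm section run along each side from the seat's front edge to the front of the backrest, top faces 228 mm above the seat top and outer faces flush with the seat's x-edges; a 43×43 mm post under the front of each armrest stands on the seat at the front corner.


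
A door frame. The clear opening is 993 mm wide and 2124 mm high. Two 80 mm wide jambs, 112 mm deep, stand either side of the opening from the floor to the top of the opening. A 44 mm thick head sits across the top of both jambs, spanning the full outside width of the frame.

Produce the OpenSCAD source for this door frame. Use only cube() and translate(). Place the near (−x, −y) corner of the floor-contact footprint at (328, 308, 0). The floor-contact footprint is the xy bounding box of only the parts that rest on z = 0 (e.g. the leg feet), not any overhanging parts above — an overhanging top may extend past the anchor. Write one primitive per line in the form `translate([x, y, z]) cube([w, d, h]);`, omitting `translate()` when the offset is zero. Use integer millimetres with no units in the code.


translate([328, 308, 0]) cube([80, 112, 2124]);
translate([1401, 308, 0]) cube([80, 112, 2124]);
translate([328, 308, 2124]) cube([1153, 112, 44]);


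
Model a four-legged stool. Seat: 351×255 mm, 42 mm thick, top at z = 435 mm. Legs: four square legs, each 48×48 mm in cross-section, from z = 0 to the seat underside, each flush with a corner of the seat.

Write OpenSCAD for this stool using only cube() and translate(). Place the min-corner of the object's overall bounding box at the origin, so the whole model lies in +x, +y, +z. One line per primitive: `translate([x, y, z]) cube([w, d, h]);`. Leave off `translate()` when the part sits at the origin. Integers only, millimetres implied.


// leg_h = 435 - 42 = 393
translate([0, 0, 393]) cube([351, 255, 42]);
cube([48, 48, 393]);
translate([303, 0, 0]) cube([48, 48, 393]);
translate([0, 207, 0]) cube([48, 48, 393]);
translate([303, 207, 0]) cube([48, 48, 393]);


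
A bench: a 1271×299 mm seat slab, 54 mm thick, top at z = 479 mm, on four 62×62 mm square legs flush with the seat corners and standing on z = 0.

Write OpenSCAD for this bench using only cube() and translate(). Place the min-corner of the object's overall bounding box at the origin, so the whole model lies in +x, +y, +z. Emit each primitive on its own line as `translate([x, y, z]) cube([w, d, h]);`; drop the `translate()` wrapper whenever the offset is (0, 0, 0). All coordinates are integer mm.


translate([0, 0, 425]) cube([1271, 299, 54]);
cube([62, 62, 425]);
translate([0, 237, 0]) cube([62, 62, 425]);
translate([1209, 0, 0]) cube([62, 62, 425]);
translate([1209, 237, 0]) cube([62, 62, 425]);


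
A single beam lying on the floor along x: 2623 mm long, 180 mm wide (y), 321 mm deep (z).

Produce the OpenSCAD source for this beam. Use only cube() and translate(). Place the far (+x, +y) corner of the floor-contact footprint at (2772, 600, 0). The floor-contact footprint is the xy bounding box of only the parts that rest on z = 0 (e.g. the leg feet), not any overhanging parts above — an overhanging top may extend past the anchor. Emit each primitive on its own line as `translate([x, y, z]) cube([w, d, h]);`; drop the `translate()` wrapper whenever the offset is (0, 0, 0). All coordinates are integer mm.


translate([149, 420, 0]) cube([2623, 180, 321]);


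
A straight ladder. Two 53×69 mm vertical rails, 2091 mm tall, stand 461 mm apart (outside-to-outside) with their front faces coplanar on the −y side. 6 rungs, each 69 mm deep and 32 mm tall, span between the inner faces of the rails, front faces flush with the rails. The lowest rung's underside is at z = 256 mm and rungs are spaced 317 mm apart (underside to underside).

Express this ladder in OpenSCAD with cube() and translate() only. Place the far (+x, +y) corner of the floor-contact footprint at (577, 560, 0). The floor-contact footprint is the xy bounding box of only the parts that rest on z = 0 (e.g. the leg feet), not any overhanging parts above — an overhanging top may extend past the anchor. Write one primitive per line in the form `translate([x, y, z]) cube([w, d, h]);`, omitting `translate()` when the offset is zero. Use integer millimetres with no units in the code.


translate([116, 491, 0]) cube([53, 69, 2091]);
translate([524, 491, 0]) cube([53, 69, 2091]);
translate([169, 491, 256]) cube([355, 69, 32]);
translate([169, 491, 573]) cube([355, 69, 32]);
translate([169, 491, 890]) cube([355, 69, 32]);
translate([169, 491, 1207]) cube([355, 69, 32]);
translate([169, 491, 1524]) cube([355, 69, 32]);
translate([169, 491, 1841]) cube([355, 69, 32]);


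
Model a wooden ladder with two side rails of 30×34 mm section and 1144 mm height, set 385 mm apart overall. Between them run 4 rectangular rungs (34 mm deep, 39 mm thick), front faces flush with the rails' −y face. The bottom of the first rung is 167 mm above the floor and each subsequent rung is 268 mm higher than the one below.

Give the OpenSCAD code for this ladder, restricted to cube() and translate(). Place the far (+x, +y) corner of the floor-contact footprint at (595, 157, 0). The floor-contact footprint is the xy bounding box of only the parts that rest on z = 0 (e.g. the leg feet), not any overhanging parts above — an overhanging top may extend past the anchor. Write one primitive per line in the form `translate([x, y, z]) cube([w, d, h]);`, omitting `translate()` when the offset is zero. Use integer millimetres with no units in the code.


translate([210, 123, 0]) cube([30, 34, 1144]);
translate([565, 123, 0]) cube([30, 34, 1144]);
translate([240, 123, 167]) cube([325, 34, 39]);
translate([240, 123, 435]) cube([325, 34, 39]);
translate([240, 123, 703]) cube([325, 34, 39]);
translate([240, 123, 971]) cube([325, 34, 39]);


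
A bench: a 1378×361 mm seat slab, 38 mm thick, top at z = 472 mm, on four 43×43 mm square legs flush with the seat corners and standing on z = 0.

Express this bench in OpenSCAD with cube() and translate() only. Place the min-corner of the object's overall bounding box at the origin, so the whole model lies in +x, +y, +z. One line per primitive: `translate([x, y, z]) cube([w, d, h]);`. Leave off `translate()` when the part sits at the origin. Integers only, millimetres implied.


translate([0, 0, 434]) cube([1378, 361, 38]);
cube([43, 43, 434]);
translate([0, 318, 0]) cube([43, 43, 434]);
translate([1335, 0, 0]) cube([43, 43, 434]);
translate([1335, 318, 0]) cube([43, 43, 434]);


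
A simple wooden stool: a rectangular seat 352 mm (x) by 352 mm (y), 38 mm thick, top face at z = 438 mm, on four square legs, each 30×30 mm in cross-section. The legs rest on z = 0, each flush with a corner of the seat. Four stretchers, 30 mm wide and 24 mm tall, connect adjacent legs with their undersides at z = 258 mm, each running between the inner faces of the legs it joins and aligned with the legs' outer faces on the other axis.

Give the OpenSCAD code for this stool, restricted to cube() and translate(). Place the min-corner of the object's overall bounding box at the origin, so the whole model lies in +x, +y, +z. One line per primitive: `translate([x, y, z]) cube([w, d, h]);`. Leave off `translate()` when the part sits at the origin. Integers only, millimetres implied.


translate([0, 0, 400]) cube([352, 352, 38]);
cube([30, 30, 400]);
translate([322, 0, 0]) cube([30, 30, 400]);
translate([0, 322, 0]) cube([30, 30, 400]);
translate([322, 322, 0]) cube([30, 30, 400]);
translate([30, 0, 258]) cube([292, 30, 24]);
translate([30, 322, 258]) cube([292, 30, 24]);
translate([0, 30, 258]) cube([30, 292, 24]);
translate([322, 30, 258]) cube([30, 292, 24]);


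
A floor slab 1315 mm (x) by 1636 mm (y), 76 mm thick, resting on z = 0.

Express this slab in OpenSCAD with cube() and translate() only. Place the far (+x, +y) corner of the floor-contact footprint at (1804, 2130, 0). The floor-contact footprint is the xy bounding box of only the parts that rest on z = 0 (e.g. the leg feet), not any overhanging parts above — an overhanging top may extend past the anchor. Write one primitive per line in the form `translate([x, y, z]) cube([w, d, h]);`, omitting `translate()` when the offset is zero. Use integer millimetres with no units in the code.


translate([489, 494, 0]) cube([1315, 1636, 76]);


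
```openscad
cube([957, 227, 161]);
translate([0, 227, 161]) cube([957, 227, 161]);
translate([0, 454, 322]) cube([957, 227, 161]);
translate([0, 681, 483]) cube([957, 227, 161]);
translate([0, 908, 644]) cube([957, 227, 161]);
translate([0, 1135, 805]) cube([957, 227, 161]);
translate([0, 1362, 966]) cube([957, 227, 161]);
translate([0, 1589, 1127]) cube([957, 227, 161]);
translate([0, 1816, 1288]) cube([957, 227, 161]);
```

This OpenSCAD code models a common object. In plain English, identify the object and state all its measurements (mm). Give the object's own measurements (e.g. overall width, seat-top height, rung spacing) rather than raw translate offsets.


A straight staircase of 9 solid steps. Each step is 957 mm wide (x), 227 mm deep (y, the going) and 161 mm tall (the rise). The first step rests on the floor; each subsequent step sits one going further in +y and one rise higher in +z, directly behind and above the previous step with no overlap.


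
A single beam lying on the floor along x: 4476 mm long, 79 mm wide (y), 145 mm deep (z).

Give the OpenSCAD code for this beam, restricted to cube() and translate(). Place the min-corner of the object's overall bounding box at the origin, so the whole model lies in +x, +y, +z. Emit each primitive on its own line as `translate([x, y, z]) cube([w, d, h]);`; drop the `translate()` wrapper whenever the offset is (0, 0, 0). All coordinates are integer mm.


cube([4476, 79, 145]);


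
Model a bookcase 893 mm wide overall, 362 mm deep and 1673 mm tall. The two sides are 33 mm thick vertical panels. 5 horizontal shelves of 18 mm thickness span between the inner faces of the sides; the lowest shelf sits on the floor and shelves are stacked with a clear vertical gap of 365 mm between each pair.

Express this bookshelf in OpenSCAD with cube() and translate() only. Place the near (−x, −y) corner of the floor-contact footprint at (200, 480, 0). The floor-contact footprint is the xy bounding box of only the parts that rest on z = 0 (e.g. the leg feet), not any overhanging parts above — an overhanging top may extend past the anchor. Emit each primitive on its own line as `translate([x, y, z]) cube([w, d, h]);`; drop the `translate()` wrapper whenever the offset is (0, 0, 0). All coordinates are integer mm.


translate([200, 480, 0]) cube([33, 362, 1673]);
translate([1060, 480, 0]) cube([33, 362, 1673]);
translate([233, 480, 0]) cube([827, 362, 18]);
translate([233, 480, 383]) cube([827, 362, 18]);
translate([233, 480, 766]) cube([827, 362, 18]);
translate([233, 480, 1149]) cube([827, 362, 18]);
translate([233, 480, 1532]) cube([827, 362, 18]);


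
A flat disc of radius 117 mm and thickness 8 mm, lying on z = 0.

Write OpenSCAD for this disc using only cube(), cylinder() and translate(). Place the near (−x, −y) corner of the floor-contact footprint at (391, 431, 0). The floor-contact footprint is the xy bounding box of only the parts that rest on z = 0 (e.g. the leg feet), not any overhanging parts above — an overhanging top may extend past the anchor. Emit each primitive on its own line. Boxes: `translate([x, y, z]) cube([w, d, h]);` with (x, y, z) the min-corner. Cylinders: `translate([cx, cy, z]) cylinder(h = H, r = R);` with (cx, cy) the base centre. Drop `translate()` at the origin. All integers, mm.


translate([508, 548, 0]) cylinder(h = 8, r = 117);


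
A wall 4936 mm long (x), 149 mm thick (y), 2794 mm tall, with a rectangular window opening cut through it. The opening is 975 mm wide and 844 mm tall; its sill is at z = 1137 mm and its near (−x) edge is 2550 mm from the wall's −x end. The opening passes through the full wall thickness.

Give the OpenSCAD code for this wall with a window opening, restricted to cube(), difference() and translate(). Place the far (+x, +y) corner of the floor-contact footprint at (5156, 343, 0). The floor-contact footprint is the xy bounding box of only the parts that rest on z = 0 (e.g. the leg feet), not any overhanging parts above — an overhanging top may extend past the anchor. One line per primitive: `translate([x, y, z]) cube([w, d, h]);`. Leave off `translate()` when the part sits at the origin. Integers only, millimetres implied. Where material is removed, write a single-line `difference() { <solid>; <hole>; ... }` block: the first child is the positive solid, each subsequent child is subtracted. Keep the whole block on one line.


difference() { translate([220, 194, 0]) cube([4936, 149, 2794]); translate([2770, 194, 1137]) cube([975, 149, 844]); }


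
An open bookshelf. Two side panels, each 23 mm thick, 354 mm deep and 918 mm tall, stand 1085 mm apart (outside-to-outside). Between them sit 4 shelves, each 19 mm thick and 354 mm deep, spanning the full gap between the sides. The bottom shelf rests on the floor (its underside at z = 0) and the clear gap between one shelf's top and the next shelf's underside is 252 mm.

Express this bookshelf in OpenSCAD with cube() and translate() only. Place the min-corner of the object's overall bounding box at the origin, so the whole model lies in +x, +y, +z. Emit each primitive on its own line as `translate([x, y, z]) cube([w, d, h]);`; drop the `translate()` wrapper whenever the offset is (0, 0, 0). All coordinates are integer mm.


cube([23, 354, 918]);
translate([1062, 0, 0]) cube([23, 354, 918]);
translate([23, 0, 0]) cube([1039, 354, 19]);
translate([23, 0, 271]) cube([1039, 354, 19]);
translate([23, 0, 542]) cube([1039, 354, 19]);
translate([23, 0, 813]) cube([1039, 354, 19]);


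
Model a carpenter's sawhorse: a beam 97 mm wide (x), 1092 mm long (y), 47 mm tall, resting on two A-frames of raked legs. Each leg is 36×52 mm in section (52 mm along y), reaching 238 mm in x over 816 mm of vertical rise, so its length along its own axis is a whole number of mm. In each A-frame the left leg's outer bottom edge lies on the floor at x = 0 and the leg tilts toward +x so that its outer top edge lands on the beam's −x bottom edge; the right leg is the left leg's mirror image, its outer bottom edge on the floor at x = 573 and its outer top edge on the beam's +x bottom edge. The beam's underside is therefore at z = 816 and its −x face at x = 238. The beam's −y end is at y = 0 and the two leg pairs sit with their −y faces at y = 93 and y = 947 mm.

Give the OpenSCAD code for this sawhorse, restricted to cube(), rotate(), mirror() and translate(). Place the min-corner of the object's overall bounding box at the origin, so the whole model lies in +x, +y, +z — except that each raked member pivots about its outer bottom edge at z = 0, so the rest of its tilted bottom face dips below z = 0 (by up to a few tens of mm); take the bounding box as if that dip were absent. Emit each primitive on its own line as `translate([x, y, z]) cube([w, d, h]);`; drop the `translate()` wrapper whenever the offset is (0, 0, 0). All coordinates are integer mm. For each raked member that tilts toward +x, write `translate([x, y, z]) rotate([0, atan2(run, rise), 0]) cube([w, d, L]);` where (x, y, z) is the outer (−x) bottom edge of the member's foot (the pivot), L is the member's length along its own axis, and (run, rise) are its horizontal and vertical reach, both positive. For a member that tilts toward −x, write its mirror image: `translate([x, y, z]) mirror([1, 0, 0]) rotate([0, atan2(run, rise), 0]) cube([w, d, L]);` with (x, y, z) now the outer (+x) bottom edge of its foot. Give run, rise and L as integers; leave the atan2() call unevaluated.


translate([238, 0, 816]) cube([97, 1092, 47]);
translate([0, 93, 0]) rotate([0, atan2(238, 816), 0]) cube([36, 52, 850]);
translate([573, 93, 0]) mirror([1, 0, 0]) rotate([0, atan2(238, 816), 0]) cube([36, 52, 850]);
translate([0, 947, 0]) rotate([0, atan2(238, 816), 0]) cube([36, 52, 850]);
translate([573, 947, 0]) mirror([1, 0, 0]) rotate([0, atan2(238, 816), 0]) cube([36, 52, 850]);


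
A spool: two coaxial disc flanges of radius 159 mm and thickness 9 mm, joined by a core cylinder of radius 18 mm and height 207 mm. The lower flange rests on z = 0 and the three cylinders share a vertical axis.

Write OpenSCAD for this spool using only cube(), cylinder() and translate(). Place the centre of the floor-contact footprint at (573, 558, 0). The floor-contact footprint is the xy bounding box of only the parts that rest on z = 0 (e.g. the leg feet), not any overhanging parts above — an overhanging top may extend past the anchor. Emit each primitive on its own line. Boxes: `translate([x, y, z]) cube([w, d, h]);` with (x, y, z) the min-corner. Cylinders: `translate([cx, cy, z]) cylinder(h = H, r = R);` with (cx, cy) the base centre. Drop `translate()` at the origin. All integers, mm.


translate([573, 558, 0]) cylinder(h = 9, r = 159);
translate([573, 558, 9]) cylinder(h = 207, r = 18);
translate([573, 558, 216]) cylinder(h = 9, r = 159);


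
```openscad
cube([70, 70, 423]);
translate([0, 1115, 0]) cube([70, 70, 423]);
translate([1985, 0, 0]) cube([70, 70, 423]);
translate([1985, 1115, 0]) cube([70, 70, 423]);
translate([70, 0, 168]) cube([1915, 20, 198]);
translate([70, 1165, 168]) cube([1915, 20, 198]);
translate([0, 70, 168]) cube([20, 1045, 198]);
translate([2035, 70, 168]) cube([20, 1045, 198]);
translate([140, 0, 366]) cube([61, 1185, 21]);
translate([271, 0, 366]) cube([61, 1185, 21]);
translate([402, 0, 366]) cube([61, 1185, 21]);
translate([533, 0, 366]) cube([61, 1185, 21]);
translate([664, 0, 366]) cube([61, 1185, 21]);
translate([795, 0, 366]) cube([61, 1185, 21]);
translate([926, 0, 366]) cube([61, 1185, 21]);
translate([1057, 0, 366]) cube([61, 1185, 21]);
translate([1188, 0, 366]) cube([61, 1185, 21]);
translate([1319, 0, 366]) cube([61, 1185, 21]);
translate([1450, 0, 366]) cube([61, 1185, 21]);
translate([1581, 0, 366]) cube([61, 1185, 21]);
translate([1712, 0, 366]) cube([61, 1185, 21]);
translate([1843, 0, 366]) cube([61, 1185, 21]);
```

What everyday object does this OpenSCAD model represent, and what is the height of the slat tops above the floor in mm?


A bed frame. The slat-top height is 387 mm.

Four posts, four rails, and a row of slats — a bed frame. Slats sit on the rails at z = 168 + 198 = 366; with slat thickness 21, the top is 387 mm.


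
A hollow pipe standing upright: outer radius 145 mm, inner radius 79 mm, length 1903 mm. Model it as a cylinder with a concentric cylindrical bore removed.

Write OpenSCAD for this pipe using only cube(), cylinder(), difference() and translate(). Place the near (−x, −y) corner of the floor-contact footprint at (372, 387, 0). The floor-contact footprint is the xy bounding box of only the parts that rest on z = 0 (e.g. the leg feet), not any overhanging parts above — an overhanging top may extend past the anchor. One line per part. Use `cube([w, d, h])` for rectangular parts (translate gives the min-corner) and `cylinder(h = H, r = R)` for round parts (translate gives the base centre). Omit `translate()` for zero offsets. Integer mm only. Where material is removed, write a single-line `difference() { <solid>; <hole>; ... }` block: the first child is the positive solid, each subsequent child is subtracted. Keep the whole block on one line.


difference() { translate([517, 532, 0]) cylinder(h = 1903, r = 145); translate([517, 532, 0]) cylinder(h = 1903, r = 79); }


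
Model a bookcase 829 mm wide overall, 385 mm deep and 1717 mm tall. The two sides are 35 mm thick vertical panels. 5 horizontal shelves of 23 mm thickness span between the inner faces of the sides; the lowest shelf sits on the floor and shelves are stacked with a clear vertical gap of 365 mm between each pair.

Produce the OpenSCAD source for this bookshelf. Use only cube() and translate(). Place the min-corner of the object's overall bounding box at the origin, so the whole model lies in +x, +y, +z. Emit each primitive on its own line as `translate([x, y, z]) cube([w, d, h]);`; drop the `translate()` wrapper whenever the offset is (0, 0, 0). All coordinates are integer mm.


cube([35, 385, 1717]);
translate([794, 0, 0]) cube([35, 385, 1717]);
translate([35, 0, 0]) cube([759, 385, 23]);
translate([35, 0, 388]) cube([759, 385, 23]);
translate([35, 0, 776]) cube([759, 385, 23]);
translate([35, 0, 1164]) cube([759, 385, 23]);
translate([35, 0, 1552]) cube([759, 385, 23]);
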